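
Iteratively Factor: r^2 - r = (r)*(r - 1)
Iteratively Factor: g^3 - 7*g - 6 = (g + 2)*(g^2 - 2*g - 3) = (g + 1)*(g + 2)*(g - 3)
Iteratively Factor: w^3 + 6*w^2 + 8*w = (w + 2)*(w^2 + 4*w) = w*(w + 2)*(w + 4)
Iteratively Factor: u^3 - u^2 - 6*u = (u - 3)*(u^2 + 2*u) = (u - 3)*(u + 2)*(u)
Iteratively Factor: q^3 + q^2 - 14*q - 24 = (q + 3)*(q^2 - 2*q - 8) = (q + 2)*(q + 3)*(q - 4)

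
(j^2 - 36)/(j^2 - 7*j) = (j^2 - 36)/(j*(j - 7))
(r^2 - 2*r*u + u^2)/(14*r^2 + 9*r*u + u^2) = (r^2 - 2*r*u + u^2)/(14*r^2 + 9*r*u + u^2)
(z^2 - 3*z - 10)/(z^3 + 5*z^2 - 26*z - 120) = (z + 2)/(z^2 + 10*z + 24)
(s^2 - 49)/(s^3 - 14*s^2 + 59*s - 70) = (s + 7)/(s^2 - 7*s + 10)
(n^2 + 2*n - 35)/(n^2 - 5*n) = (n + 7)/n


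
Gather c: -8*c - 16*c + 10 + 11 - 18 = 3 - 24*c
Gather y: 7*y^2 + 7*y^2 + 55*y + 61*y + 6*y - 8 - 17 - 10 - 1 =14*y^2 + 122*y - 36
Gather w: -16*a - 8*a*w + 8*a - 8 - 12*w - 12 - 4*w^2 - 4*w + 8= -8*a - 4*w^2 + w*(-8*a - 16) - 12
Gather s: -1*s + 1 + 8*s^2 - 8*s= 8*s^2 - 9*s + 1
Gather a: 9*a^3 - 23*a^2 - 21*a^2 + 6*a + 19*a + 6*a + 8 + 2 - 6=9*a^3 - 44*a^2 + 31*a + 4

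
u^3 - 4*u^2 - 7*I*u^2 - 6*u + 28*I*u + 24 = (u - 4)*(u - 6*I)*(u - I)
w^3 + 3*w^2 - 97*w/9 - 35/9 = (w - 7/3)*(w + 1/3)*(w + 5)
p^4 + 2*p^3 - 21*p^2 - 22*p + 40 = (p - 4)*(p - 1)*(p + 2)*(p + 5)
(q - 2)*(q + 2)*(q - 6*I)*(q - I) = q^4 - 7*I*q^3 - 10*q^2 + 28*I*q + 24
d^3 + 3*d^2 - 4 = (d - 1)*(d + 2)^2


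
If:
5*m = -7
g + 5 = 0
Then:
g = -5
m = -7/5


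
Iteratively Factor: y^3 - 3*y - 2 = (y + 1)*(y^2 - y - 2) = (y + 1)^2*(y - 2)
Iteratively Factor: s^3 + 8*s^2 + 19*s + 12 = (s + 3)*(s^2 + 5*s + 4) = (s + 3)*(s + 4)*(s + 1)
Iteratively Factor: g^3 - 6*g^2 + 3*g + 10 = (g - 2)*(g^2 - 4*g - 5) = (g - 5)*(g - 2)*(g + 1)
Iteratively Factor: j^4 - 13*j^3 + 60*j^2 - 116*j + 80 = (j - 4)*(j^3 - 9*j^2 + 24*j - 20) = (j - 5)*(j - 4)*(j^2 - 4*j + 4) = (j - 5)*(j - 4)*(j - 2)*(j - 2)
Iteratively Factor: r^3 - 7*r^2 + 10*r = (r - 2)*(r^2 - 5*r) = (r - 5)*(r - 2)*(r)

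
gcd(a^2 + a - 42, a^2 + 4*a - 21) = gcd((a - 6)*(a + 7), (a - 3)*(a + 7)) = a + 7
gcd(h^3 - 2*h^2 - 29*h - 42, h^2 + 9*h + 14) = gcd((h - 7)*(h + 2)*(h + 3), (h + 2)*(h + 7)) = h + 2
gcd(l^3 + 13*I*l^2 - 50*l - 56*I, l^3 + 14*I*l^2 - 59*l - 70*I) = l^2 + 9*I*l - 14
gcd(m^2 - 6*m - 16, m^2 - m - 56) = m - 8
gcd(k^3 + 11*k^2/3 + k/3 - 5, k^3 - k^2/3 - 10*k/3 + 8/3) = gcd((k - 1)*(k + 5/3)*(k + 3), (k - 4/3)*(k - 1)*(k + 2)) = k - 1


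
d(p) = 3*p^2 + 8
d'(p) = 6*p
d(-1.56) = 15.30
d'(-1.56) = -9.36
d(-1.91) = 18.94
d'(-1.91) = -11.46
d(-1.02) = 11.12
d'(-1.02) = -6.12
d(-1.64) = 16.07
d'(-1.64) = -9.84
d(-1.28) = 12.92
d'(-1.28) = -7.68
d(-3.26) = 39.88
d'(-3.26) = -19.56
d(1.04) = 11.24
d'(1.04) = 6.24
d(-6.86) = 149.18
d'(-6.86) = -41.16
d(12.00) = 440.00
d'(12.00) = 72.00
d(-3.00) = 35.00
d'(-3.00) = -18.00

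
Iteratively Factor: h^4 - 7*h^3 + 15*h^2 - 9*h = (h - 3)*(h^3 - 4*h^2 + 3*h) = h*(h - 3)*(h^2 - 4*h + 3) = h*(h - 3)*(h - 1)*(h - 3)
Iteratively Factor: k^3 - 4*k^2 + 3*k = (k - 1)*(k^2 - 3*k) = (k - 3)*(k - 1)*(k)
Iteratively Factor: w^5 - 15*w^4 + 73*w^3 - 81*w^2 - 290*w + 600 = (w - 5)*(w^4 - 10*w^3 + 23*w^2 + 34*w - 120) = (w - 5)*(w - 3)*(w^3 - 7*w^2 + 2*w + 40) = (w - 5)*(w - 4)*(w - 3)*(w^2 - 3*w - 10) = (w - 5)*(w - 4)*(w - 3)*(w + 2)*(w - 5)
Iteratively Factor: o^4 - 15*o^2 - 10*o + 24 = (o + 3)*(o^3 - 3*o^2 - 6*o + 8) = (o - 4)*(o + 3)*(o^2 + o - 2) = (o - 4)*(o - 1)*(o + 3)*(o + 2)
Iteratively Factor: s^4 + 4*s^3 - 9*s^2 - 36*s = (s + 3)*(s^3 + s^2 - 12*s) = (s - 3)*(s + 3)*(s^2 + 4*s) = s*(s - 3)*(s + 3)*(s + 4)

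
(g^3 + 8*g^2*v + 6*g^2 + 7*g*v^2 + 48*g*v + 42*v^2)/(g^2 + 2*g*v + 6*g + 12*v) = (g^2 + 8*g*v + 7*v^2)/(g + 2*v)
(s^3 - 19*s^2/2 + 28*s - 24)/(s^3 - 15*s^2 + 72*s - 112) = (s - 3/2)/(s - 7)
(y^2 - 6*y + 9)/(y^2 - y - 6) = (y - 3)/(y + 2)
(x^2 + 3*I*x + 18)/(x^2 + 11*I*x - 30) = (x - 3*I)/(x + 5*I)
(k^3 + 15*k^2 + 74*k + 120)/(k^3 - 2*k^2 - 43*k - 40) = (k^2 + 10*k + 24)/(k^2 - 7*k - 8)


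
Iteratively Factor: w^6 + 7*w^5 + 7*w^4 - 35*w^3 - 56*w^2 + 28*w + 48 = (w - 1)*(w^5 + 8*w^4 + 15*w^3 - 20*w^2 - 76*w - 48) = (w - 1)*(w + 4)*(w^4 + 4*w^3 - w^2 - 16*w - 12) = (w - 1)*(w + 3)*(w + 4)*(w^3 + w^2 - 4*w - 4) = (w - 2)*(w - 1)*(w + 3)*(w + 4)*(w^2 + 3*w + 2) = (w - 2)*(w - 1)*(w + 2)*(w + 3)*(w + 4)*(w + 1)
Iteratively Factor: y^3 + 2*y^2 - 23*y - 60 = (y + 3)*(y^2 - y - 20) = (y + 3)*(y + 4)*(y - 5)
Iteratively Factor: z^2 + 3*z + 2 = (z + 1)*(z + 2)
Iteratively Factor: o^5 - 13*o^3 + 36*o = (o)*(o^4 - 13*o^2 + 36) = o*(o + 3)*(o^3 - 3*o^2 - 4*o + 12) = o*(o + 2)*(o + 3)*(o^2 - 5*o + 6) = o*(o - 2)*(o + 2)*(o + 3)*(o - 3)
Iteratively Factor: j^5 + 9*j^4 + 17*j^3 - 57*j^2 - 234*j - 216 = (j + 4)*(j^4 + 5*j^3 - 3*j^2 - 45*j - 54) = (j + 2)*(j + 4)*(j^3 + 3*j^2 - 9*j - 27) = (j + 2)*(j + 3)*(j + 4)*(j^2 - 9) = (j + 2)*(j + 3)^2*(j + 4)*(j - 3)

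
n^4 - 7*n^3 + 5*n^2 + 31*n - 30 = (n - 5)*(n - 3)*(n - 1)*(n + 2)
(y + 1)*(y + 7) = y^2 + 8*y + 7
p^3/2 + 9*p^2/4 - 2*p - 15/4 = (p/2 + 1/2)*(p - 3/2)*(p + 5)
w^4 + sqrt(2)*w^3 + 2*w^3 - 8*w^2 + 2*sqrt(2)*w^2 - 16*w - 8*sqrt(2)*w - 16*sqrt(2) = (w + 2)*(w - 2*sqrt(2))*(w + sqrt(2))*(w + 2*sqrt(2))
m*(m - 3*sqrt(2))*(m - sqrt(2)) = m^3 - 4*sqrt(2)*m^2 + 6*m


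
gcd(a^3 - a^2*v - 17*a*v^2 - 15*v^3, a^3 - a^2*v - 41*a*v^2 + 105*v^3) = -a + 5*v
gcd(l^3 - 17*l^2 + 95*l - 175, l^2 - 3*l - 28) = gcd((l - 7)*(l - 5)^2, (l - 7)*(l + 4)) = l - 7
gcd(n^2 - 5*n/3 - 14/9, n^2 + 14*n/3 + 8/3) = n + 2/3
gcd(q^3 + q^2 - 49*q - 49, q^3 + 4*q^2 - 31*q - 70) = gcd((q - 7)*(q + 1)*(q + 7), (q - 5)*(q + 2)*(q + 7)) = q + 7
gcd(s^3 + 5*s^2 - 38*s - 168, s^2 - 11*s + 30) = s - 6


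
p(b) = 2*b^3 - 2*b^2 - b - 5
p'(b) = 6*b^2 - 4*b - 1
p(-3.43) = -105.81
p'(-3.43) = 83.31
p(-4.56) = -231.66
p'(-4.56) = 142.00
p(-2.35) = -39.65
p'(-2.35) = 41.54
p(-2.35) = -39.65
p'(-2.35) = 41.54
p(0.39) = -5.58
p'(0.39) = -1.65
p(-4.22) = -186.70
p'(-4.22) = 122.73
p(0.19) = -5.25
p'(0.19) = -1.54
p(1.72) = -2.46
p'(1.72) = 9.87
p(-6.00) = -503.00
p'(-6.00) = 239.00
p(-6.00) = -503.00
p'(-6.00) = 239.00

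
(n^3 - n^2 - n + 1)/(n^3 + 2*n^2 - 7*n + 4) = (n + 1)/(n + 4)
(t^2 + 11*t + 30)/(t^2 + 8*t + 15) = (t + 6)/(t + 3)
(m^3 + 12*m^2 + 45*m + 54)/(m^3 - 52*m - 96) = (m^2 + 6*m + 9)/(m^2 - 6*m - 16)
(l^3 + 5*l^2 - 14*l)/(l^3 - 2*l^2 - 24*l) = (-l^2 - 5*l + 14)/(-l^2 + 2*l + 24)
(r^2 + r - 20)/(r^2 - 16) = (r + 5)/(r + 4)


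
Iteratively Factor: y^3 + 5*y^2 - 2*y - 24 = (y + 3)*(y^2 + 2*y - 8) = (y - 2)*(y + 3)*(y + 4)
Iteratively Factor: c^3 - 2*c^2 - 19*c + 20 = (c + 4)*(c^2 - 6*c + 5) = (c - 1)*(c + 4)*(c - 5)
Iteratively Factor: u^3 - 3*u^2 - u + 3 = (u - 3)*(u^2 - 1) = (u - 3)*(u + 1)*(u - 1)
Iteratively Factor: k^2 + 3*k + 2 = (k + 1)*(k + 2)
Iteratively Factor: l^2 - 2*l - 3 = (l - 3)*(l + 1)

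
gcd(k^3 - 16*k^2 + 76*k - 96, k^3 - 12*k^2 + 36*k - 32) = k^2 - 10*k + 16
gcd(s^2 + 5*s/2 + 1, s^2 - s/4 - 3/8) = s + 1/2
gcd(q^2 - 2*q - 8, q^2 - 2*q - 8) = q^2 - 2*q - 8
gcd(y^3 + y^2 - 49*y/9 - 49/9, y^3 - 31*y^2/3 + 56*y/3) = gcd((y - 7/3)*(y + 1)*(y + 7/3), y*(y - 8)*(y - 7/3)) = y - 7/3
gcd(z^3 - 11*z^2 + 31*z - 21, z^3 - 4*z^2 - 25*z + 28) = z^2 - 8*z + 7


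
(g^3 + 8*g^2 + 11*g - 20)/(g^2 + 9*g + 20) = g - 1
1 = 1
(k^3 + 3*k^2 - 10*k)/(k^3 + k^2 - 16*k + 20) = k/(k - 2)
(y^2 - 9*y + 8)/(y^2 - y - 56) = (y - 1)/(y + 7)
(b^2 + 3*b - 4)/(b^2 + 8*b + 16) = (b - 1)/(b + 4)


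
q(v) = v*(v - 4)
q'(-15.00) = -34.00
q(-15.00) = 285.00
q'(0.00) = -4.00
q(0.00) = 0.00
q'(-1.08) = -6.16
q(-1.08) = 5.49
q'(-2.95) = -9.90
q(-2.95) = 20.50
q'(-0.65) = -5.30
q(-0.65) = 3.02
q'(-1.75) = -7.50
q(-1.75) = 10.06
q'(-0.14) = -4.28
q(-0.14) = 0.58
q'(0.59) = -2.82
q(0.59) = -2.01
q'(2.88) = 1.76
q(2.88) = -3.23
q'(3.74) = 3.48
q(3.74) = -0.97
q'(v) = 2*v - 4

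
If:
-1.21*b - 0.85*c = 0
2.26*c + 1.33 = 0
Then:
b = 0.41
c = -0.59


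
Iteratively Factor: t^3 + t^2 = (t + 1)*(t^2) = t*(t + 1)*(t)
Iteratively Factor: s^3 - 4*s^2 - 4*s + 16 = (s - 2)*(s^2 - 2*s - 8) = (s - 2)*(s + 2)*(s - 4)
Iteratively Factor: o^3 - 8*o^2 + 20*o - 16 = (o - 2)*(o^2 - 6*o + 8) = (o - 4)*(o - 2)*(o - 2)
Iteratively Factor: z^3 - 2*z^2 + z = (z - 1)*(z^2 - z) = z*(z - 1)*(z - 1)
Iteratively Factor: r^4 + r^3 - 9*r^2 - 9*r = (r - 3)*(r^3 + 4*r^2 + 3*r) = (r - 3)*(r + 1)*(r^2 + 3*r) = r*(r - 3)*(r + 1)*(r + 3)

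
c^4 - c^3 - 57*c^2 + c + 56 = (c - 8)*(c - 1)*(c + 1)*(c + 7)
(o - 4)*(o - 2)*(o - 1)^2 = o^4 - 8*o^3 + 21*o^2 - 22*o + 8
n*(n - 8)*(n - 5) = n^3 - 13*n^2 + 40*n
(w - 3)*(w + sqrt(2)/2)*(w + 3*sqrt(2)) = w^3 - 3*w^2 + 7*sqrt(2)*w^2/2 - 21*sqrt(2)*w/2 + 3*w - 9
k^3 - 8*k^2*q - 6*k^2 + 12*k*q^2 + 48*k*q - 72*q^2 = (k - 6)*(k - 6*q)*(k - 2*q)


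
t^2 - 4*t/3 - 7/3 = (t - 7/3)*(t + 1)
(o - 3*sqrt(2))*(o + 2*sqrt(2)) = o^2 - sqrt(2)*o - 12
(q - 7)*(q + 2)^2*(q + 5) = q^4 + 2*q^3 - 39*q^2 - 148*q - 140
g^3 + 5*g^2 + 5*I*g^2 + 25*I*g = g*(g + 5)*(g + 5*I)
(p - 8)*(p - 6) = p^2 - 14*p + 48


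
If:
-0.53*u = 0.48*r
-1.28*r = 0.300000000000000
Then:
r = -0.23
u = 0.21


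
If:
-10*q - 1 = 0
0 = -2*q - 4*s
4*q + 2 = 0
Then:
No Solution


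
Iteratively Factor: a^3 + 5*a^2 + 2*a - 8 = (a + 4)*(a^2 + a - 2) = (a - 1)*(a + 4)*(a + 2)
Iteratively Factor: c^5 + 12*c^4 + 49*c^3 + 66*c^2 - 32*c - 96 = (c + 2)*(c^4 + 10*c^3 + 29*c^2 + 8*c - 48) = (c - 1)*(c + 2)*(c^3 + 11*c^2 + 40*c + 48) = (c - 1)*(c + 2)*(c + 4)*(c^2 + 7*c + 12) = (c - 1)*(c + 2)*(c + 4)^2*(c + 3)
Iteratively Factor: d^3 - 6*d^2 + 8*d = (d)*(d^2 - 6*d + 8) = d*(d - 2)*(d - 4)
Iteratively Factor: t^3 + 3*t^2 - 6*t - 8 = (t + 4)*(t^2 - t - 2) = (t - 2)*(t + 4)*(t + 1)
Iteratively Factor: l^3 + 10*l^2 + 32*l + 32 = (l + 4)*(l^2 + 6*l + 8) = (l + 2)*(l + 4)*(l + 4)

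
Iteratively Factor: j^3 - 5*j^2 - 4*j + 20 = (j - 5)*(j^2 - 4) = (j - 5)*(j + 2)*(j - 2)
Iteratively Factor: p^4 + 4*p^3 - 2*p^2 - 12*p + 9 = (p - 1)*(p^3 + 5*p^2 + 3*p - 9) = (p - 1)*(p + 3)*(p^2 + 2*p - 3) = (p - 1)*(p + 3)^2*(p - 1)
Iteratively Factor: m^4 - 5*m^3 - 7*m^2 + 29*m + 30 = (m + 1)*(m^3 - 6*m^2 - m + 30) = (m - 3)*(m + 1)*(m^2 - 3*m - 10) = (m - 3)*(m + 1)*(m + 2)*(m - 5)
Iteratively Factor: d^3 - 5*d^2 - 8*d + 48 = (d - 4)*(d^2 - d - 12) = (d - 4)*(d + 3)*(d - 4)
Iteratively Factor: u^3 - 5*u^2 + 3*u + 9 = (u - 3)*(u^2 - 2*u - 3) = (u - 3)*(u + 1)*(u - 3)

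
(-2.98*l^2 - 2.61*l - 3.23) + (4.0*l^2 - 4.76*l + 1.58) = 1.02*l^2 - 7.37*l - 1.65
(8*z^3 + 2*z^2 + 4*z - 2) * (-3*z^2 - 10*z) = -24*z^5 - 86*z^4 - 32*z^3 - 34*z^2 + 20*z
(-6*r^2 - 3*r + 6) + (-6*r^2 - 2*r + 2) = -12*r^2 - 5*r + 8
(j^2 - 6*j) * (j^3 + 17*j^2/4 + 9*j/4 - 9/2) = j^5 - 7*j^4/4 - 93*j^3/4 - 18*j^2 + 27*j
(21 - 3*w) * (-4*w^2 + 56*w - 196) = 12*w^3 - 252*w^2 + 1764*w - 4116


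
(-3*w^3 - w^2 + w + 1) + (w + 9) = -3*w^3 - w^2 + 2*w + 10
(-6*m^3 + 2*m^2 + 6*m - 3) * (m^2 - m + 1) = -6*m^5 + 8*m^4 - 2*m^3 - 7*m^2 + 9*m - 3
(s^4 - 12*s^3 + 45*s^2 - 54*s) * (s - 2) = s^5 - 14*s^4 + 69*s^3 - 144*s^2 + 108*s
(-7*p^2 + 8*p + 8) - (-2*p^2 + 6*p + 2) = -5*p^2 + 2*p + 6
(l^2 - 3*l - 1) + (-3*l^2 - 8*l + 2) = -2*l^2 - 11*l + 1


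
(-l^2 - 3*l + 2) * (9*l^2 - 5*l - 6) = -9*l^4 - 22*l^3 + 39*l^2 + 8*l - 12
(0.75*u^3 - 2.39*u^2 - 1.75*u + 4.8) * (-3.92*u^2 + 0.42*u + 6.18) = -2.94*u^5 + 9.6838*u^4 + 10.4912*u^3 - 34.3212*u^2 - 8.799*u + 29.664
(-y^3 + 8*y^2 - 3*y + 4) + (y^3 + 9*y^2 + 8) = 17*y^2 - 3*y + 12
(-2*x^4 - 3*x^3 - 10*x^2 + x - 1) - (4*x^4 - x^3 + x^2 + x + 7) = -6*x^4 - 2*x^3 - 11*x^2 - 8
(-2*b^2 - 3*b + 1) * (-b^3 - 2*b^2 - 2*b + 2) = 2*b^5 + 7*b^4 + 9*b^3 - 8*b + 2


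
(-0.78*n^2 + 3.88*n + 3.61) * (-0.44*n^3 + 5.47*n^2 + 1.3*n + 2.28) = 0.3432*n^5 - 5.9738*n^4 + 18.6212*n^3 + 23.0123*n^2 + 13.5394*n + 8.2308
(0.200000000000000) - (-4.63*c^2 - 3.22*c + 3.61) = 4.63*c^2 + 3.22*c - 3.41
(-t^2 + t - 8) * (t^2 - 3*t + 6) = -t^4 + 4*t^3 - 17*t^2 + 30*t - 48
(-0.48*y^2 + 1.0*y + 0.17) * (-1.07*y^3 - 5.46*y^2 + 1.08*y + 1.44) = 0.5136*y^5 + 1.5508*y^4 - 6.1603*y^3 - 0.5394*y^2 + 1.6236*y + 0.2448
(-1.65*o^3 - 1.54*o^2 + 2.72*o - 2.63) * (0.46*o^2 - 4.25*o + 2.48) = -0.759*o^5 + 6.3041*o^4 + 3.7042*o^3 - 16.589*o^2 + 17.9231*o - 6.5224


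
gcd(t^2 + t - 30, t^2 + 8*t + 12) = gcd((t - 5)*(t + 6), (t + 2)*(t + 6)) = t + 6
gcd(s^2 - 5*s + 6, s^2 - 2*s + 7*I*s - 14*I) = s - 2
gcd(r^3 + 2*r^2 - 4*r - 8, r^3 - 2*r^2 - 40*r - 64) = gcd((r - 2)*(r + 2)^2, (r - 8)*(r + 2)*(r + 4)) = r + 2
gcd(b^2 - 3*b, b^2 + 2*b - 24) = 1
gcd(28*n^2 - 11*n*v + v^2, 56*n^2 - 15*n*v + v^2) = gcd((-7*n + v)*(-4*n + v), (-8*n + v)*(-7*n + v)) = -7*n + v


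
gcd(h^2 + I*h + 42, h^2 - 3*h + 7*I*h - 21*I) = h + 7*I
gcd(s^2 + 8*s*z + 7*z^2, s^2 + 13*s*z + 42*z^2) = s + 7*z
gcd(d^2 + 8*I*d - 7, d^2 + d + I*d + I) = d + I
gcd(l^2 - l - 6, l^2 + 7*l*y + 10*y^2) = 1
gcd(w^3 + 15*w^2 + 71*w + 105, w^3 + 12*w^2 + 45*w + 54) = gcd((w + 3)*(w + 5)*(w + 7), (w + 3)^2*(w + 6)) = w + 3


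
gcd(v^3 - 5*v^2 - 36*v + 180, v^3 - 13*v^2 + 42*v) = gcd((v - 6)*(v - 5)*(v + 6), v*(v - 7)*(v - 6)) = v - 6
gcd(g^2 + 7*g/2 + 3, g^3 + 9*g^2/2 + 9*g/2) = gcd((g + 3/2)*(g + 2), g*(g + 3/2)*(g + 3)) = g + 3/2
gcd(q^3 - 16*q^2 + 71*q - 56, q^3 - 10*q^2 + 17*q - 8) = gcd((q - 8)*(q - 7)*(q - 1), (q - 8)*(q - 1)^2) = q^2 - 9*q + 8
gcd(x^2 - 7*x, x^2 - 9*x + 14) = x - 7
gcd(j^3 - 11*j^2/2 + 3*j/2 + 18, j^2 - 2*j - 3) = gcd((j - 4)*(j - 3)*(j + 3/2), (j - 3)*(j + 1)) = j - 3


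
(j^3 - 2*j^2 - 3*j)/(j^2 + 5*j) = (j^2 - 2*j - 3)/(j + 5)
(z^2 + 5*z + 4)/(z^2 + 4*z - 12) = (z^2 + 5*z + 4)/(z^2 + 4*z - 12)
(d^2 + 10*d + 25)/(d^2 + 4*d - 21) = (d^2 + 10*d + 25)/(d^2 + 4*d - 21)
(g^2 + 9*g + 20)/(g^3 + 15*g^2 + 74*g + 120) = 1/(g + 6)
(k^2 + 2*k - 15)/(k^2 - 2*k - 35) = (k - 3)/(k - 7)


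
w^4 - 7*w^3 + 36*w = w*(w - 6)*(w - 3)*(w + 2)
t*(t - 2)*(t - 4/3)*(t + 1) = t^4 - 7*t^3/3 - 2*t^2/3 + 8*t/3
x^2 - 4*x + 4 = (x - 2)^2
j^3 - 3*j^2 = j^2*(j - 3)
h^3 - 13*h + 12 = (h - 3)*(h - 1)*(h + 4)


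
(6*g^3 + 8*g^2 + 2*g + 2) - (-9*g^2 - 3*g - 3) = 6*g^3 + 17*g^2 + 5*g + 5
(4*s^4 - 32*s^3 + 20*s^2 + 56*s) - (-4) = 4*s^4 - 32*s^3 + 20*s^2 + 56*s + 4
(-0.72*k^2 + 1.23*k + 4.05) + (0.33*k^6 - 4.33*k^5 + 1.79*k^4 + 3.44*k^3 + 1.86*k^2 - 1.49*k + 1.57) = 0.33*k^6 - 4.33*k^5 + 1.79*k^4 + 3.44*k^3 + 1.14*k^2 - 0.26*k + 5.62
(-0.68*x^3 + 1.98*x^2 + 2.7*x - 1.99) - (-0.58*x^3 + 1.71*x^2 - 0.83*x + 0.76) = -0.1*x^3 + 0.27*x^2 + 3.53*x - 2.75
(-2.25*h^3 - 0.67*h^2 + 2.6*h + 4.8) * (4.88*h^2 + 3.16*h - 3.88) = -10.98*h^5 - 10.3796*h^4 + 19.3008*h^3 + 34.2396*h^2 + 5.08*h - 18.624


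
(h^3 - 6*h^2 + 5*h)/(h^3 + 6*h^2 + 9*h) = (h^2 - 6*h + 5)/(h^2 + 6*h + 9)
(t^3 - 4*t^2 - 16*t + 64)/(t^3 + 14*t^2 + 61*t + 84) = (t^2 - 8*t + 16)/(t^2 + 10*t + 21)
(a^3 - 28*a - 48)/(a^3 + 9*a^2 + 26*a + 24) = (a - 6)/(a + 3)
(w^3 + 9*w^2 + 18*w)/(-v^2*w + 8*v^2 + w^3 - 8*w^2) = w*(-w^2 - 9*w - 18)/(v^2*w - 8*v^2 - w^3 + 8*w^2)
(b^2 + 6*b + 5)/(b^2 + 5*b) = (b + 1)/b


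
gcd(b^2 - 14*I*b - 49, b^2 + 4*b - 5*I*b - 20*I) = 1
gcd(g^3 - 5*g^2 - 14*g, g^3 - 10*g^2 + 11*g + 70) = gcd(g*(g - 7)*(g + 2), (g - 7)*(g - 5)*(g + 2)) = g^2 - 5*g - 14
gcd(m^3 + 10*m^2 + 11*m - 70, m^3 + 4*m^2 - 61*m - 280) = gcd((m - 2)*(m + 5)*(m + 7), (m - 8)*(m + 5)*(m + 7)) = m^2 + 12*m + 35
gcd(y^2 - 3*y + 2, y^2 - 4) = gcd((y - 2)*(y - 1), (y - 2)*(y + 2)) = y - 2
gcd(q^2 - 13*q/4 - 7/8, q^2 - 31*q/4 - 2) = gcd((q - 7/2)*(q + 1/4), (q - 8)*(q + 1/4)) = q + 1/4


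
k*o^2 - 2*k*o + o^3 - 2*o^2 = o*(k + o)*(o - 2)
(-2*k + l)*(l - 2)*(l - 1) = -2*k*l^2 + 6*k*l - 4*k + l^3 - 3*l^2 + 2*l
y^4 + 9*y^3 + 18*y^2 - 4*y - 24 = (y - 1)*(y + 2)^2*(y + 6)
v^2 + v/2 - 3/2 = (v - 1)*(v + 3/2)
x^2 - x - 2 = (x - 2)*(x + 1)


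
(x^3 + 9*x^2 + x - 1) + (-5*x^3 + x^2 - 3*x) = -4*x^3 + 10*x^2 - 2*x - 1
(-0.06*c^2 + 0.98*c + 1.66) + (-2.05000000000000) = -0.06*c^2 + 0.98*c - 0.39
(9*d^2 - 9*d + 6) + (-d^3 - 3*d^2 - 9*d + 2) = -d^3 + 6*d^2 - 18*d + 8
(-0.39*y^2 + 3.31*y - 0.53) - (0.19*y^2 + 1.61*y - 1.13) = -0.58*y^2 + 1.7*y + 0.6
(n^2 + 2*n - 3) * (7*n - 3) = 7*n^3 + 11*n^2 - 27*n + 9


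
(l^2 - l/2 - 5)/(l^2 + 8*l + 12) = (l - 5/2)/(l + 6)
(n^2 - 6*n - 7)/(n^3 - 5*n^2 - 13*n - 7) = 1/(n + 1)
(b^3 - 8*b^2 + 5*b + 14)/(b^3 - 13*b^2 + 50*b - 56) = (b + 1)/(b - 4)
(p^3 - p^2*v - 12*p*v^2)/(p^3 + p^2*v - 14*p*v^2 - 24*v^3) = p/(p + 2*v)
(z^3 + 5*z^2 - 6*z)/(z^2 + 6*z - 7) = z*(z + 6)/(z + 7)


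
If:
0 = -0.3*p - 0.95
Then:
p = -3.17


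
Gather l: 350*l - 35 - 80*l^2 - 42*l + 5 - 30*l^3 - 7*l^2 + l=-30*l^3 - 87*l^2 + 309*l - 30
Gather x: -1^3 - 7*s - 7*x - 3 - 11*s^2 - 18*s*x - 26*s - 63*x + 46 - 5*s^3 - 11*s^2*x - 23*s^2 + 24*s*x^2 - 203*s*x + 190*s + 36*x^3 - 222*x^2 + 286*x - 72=-5*s^3 - 34*s^2 + 157*s + 36*x^3 + x^2*(24*s - 222) + x*(-11*s^2 - 221*s + 216) - 30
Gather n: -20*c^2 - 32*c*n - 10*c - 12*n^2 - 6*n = -20*c^2 - 10*c - 12*n^2 + n*(-32*c - 6)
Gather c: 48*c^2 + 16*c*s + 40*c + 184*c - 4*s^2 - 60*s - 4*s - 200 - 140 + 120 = 48*c^2 + c*(16*s + 224) - 4*s^2 - 64*s - 220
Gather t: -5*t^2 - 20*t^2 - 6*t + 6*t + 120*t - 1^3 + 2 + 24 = -25*t^2 + 120*t + 25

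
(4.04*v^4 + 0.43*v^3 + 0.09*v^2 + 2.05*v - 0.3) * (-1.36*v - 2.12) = -5.4944*v^5 - 9.1496*v^4 - 1.034*v^3 - 2.9788*v^2 - 3.938*v + 0.636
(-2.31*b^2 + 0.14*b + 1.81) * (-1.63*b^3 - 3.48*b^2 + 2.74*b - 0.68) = 3.7653*b^5 + 7.8106*b^4 - 9.7669*b^3 - 4.3444*b^2 + 4.8642*b - 1.2308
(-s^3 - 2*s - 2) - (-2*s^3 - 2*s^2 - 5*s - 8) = s^3 + 2*s^2 + 3*s + 6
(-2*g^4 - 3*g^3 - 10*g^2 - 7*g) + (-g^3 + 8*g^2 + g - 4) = -2*g^4 - 4*g^3 - 2*g^2 - 6*g - 4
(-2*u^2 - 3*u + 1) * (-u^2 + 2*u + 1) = 2*u^4 - u^3 - 9*u^2 - u + 1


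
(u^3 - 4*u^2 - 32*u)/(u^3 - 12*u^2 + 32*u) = (u + 4)/(u - 4)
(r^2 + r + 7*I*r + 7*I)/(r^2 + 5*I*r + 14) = (r + 1)/(r - 2*I)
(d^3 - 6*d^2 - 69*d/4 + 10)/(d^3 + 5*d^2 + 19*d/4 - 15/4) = (d - 8)/(d + 3)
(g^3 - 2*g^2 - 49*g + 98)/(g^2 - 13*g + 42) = (g^2 + 5*g - 14)/(g - 6)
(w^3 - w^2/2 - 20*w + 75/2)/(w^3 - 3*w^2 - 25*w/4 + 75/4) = 2*(w + 5)/(2*w + 5)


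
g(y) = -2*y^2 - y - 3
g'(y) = -4*y - 1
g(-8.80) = -149.08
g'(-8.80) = 34.20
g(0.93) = -5.66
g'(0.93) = -4.72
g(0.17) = -3.23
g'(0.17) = -1.68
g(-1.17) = -4.57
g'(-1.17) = 3.68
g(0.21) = -3.30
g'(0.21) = -1.84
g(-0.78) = -3.44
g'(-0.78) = 2.12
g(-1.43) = -5.66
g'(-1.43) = 4.72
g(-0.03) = -2.97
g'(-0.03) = -0.88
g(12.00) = -303.00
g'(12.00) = -49.00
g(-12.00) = -279.00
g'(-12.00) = 47.00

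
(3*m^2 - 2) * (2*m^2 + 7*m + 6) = 6*m^4 + 21*m^3 + 14*m^2 - 14*m - 12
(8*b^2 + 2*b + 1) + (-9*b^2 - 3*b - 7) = -b^2 - b - 6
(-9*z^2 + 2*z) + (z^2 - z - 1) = -8*z^2 + z - 1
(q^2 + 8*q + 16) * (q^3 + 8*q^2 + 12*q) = q^5 + 16*q^4 + 92*q^3 + 224*q^2 + 192*q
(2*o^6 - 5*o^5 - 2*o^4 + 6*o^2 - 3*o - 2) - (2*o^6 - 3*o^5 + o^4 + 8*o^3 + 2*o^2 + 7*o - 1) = -2*o^5 - 3*o^4 - 8*o^3 + 4*o^2 - 10*o - 1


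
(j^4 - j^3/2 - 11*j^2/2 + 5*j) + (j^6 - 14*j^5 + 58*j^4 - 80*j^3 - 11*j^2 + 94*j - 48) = j^6 - 14*j^5 + 59*j^4 - 161*j^3/2 - 33*j^2/2 + 99*j - 48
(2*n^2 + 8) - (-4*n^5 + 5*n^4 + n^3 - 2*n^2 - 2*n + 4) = 4*n^5 - 5*n^4 - n^3 + 4*n^2 + 2*n + 4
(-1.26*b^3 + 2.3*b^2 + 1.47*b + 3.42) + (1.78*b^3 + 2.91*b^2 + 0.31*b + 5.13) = 0.52*b^3 + 5.21*b^2 + 1.78*b + 8.55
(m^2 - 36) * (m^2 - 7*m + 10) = m^4 - 7*m^3 - 26*m^2 + 252*m - 360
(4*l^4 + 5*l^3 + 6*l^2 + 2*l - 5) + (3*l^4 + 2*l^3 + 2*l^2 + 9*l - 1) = 7*l^4 + 7*l^3 + 8*l^2 + 11*l - 6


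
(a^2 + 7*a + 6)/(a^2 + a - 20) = (a^2 + 7*a + 6)/(a^2 + a - 20)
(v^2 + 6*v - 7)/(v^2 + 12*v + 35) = (v - 1)/(v + 5)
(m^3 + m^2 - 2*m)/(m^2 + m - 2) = m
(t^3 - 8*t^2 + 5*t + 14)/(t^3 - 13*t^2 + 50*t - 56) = (t + 1)/(t - 4)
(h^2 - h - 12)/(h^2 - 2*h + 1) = (h^2 - h - 12)/(h^2 - 2*h + 1)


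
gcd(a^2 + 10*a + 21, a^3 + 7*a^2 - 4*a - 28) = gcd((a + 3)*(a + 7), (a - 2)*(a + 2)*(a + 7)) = a + 7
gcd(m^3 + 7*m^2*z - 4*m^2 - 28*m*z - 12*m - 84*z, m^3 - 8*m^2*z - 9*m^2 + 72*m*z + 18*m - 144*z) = m - 6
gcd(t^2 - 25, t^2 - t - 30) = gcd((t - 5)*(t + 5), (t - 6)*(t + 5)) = t + 5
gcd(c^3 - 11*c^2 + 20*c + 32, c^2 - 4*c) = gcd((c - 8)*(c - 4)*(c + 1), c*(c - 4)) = c - 4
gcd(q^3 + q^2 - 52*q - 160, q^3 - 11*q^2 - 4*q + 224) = q^2 - 4*q - 32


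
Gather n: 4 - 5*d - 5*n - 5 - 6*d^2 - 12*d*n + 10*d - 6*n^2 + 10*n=-6*d^2 + 5*d - 6*n^2 + n*(5 - 12*d) - 1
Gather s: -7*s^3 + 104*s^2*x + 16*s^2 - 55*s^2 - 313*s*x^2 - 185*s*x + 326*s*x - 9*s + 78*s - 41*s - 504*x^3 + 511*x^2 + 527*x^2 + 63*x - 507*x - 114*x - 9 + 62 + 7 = -7*s^3 + s^2*(104*x - 39) + s*(-313*x^2 + 141*x + 28) - 504*x^3 + 1038*x^2 - 558*x + 60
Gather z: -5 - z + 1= -z - 4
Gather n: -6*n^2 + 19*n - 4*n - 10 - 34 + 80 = -6*n^2 + 15*n + 36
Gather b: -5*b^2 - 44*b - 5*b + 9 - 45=-5*b^2 - 49*b - 36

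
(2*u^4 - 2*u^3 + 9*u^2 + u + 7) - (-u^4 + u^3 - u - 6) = 3*u^4 - 3*u^3 + 9*u^2 + 2*u + 13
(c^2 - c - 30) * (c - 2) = c^3 - 3*c^2 - 28*c + 60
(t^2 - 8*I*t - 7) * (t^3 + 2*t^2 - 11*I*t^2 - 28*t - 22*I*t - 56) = t^5 + 2*t^4 - 19*I*t^4 - 123*t^3 - 38*I*t^3 - 246*t^2 + 301*I*t^2 + 196*t + 602*I*t + 392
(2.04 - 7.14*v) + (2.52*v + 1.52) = 3.56 - 4.62*v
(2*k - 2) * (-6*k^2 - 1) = -12*k^3 + 12*k^2 - 2*k + 2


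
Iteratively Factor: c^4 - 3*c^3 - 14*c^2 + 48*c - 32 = (c - 1)*(c^3 - 2*c^2 - 16*c + 32) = (c - 2)*(c - 1)*(c^2 - 16) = (c - 2)*(c - 1)*(c + 4)*(c - 4)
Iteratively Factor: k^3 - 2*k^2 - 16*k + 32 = (k - 4)*(k^2 + 2*k - 8) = (k - 4)*(k - 2)*(k + 4)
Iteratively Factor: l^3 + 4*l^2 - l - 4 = (l + 4)*(l^2 - 1) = (l - 1)*(l + 4)*(l + 1)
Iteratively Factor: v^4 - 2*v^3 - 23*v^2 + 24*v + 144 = (v - 4)*(v^3 + 2*v^2 - 15*v - 36) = (v - 4)*(v + 3)*(v^2 - v - 12) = (v - 4)*(v + 3)^2*(v - 4)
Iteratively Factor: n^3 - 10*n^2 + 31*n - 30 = (n - 3)*(n^2 - 7*n + 10) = (n - 5)*(n - 3)*(n - 2)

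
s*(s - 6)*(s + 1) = s^3 - 5*s^2 - 6*s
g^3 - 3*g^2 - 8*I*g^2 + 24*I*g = g*(g - 3)*(g - 8*I)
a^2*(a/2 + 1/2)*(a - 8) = a^4/2 - 7*a^3/2 - 4*a^2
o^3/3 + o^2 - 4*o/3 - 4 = (o/3 + 1)*(o - 2)*(o + 2)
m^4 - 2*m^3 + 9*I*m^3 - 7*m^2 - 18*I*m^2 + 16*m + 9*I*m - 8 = (m - 1)^2*(m + I)*(m + 8*I)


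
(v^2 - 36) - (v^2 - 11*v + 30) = 11*v - 66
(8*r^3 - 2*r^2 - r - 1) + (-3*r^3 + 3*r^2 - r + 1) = 5*r^3 + r^2 - 2*r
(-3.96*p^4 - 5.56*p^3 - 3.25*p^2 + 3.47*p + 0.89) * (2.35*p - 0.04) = -9.306*p^5 - 12.9076*p^4 - 7.4151*p^3 + 8.2845*p^2 + 1.9527*p - 0.0356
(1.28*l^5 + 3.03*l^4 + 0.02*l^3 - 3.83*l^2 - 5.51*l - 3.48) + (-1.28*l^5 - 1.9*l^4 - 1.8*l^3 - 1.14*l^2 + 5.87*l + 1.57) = 1.13*l^4 - 1.78*l^3 - 4.97*l^2 + 0.36*l - 1.91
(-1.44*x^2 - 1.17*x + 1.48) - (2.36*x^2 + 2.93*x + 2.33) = -3.8*x^2 - 4.1*x - 0.85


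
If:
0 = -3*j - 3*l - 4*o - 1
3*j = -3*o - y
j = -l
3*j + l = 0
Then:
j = 0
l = 0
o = -1/4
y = 3/4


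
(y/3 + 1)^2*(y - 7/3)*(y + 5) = y^4/9 + 26*y^3/27 + 40*y^2/27 - 46*y/9 - 35/3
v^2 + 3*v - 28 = (v - 4)*(v + 7)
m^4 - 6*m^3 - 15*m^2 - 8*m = m*(m - 8)*(m + 1)^2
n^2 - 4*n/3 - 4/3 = (n - 2)*(n + 2/3)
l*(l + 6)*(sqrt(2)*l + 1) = sqrt(2)*l^3 + l^2 + 6*sqrt(2)*l^2 + 6*l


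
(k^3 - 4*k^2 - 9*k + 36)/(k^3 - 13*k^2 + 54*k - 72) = (k + 3)/(k - 6)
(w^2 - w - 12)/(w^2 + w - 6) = (w - 4)/(w - 2)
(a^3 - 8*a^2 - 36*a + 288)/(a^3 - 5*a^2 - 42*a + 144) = (a - 6)/(a - 3)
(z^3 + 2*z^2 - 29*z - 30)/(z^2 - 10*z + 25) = (z^2 + 7*z + 6)/(z - 5)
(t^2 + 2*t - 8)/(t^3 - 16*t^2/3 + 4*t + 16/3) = 3*(t + 4)/(3*t^2 - 10*t - 8)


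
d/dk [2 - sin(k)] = -cos(k)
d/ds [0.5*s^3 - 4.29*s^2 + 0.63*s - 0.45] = 1.5*s^2 - 8.58*s + 0.63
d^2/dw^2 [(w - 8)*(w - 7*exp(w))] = -7*w*exp(w) + 42*exp(w) + 2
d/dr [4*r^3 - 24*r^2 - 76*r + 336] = 12*r^2 - 48*r - 76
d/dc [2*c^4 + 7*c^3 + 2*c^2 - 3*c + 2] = 8*c^3 + 21*c^2 + 4*c - 3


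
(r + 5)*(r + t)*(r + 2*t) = r^3 + 3*r^2*t + 5*r^2 + 2*r*t^2 + 15*r*t + 10*t^2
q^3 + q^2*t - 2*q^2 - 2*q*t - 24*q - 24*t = (q - 6)*(q + 4)*(q + t)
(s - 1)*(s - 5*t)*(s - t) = s^3 - 6*s^2*t - s^2 + 5*s*t^2 + 6*s*t - 5*t^2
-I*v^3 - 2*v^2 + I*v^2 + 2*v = v*(v - 2*I)*(-I*v + I)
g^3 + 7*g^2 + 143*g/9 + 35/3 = (g + 5/3)*(g + 7/3)*(g + 3)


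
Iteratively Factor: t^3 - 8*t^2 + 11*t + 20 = (t + 1)*(t^2 - 9*t + 20) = (t - 4)*(t + 1)*(t - 5)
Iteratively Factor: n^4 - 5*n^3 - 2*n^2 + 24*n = (n)*(n^3 - 5*n^2 - 2*n + 24) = n*(n - 3)*(n^2 - 2*n - 8) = n*(n - 4)*(n - 3)*(n + 2)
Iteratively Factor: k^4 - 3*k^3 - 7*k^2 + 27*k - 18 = (k + 3)*(k^3 - 6*k^2 + 11*k - 6) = (k - 1)*(k + 3)*(k^2 - 5*k + 6) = (k - 2)*(k - 1)*(k + 3)*(k - 3)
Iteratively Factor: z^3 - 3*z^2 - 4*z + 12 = (z - 2)*(z^2 - z - 6) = (z - 2)*(z + 2)*(z - 3)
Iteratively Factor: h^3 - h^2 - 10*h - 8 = (h + 2)*(h^2 - 3*h - 4) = (h + 1)*(h + 2)*(h - 4)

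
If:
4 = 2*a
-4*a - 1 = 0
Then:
No Solution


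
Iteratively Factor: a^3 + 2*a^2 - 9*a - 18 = (a + 2)*(a^2 - 9) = (a - 3)*(a + 2)*(a + 3)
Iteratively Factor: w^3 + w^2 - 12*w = (w)*(w^2 + w - 12) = w*(w - 3)*(w + 4)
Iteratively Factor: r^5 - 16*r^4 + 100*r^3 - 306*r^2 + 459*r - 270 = (r - 5)*(r^4 - 11*r^3 + 45*r^2 - 81*r + 54) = (r - 5)*(r - 2)*(r^3 - 9*r^2 + 27*r - 27) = (r - 5)*(r - 3)*(r - 2)*(r^2 - 6*r + 9) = (r - 5)*(r - 3)^2*(r - 2)*(r - 3)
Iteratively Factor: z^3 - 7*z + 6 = (z - 1)*(z^2 + z - 6) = (z - 2)*(z - 1)*(z + 3)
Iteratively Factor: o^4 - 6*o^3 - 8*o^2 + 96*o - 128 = (o - 4)*(o^3 - 2*o^2 - 16*o + 32) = (o - 4)*(o + 4)*(o^2 - 6*o + 8) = (o - 4)*(o - 2)*(o + 4)*(o - 4)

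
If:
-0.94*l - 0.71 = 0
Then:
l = -0.76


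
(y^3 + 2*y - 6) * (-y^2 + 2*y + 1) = -y^5 + 2*y^4 - y^3 + 10*y^2 - 10*y - 6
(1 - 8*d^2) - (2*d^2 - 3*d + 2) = -10*d^2 + 3*d - 1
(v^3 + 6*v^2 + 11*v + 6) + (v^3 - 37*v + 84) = 2*v^3 + 6*v^2 - 26*v + 90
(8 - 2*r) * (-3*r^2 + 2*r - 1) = 6*r^3 - 28*r^2 + 18*r - 8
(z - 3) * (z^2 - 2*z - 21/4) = z^3 - 5*z^2 + 3*z/4 + 63/4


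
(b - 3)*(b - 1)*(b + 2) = b^3 - 2*b^2 - 5*b + 6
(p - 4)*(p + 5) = p^2 + p - 20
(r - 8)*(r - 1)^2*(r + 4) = r^4 - 6*r^3 - 23*r^2 + 60*r - 32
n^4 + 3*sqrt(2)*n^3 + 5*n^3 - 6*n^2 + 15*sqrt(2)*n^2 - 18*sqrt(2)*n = n*(n - 1)*(n + 6)*(n + 3*sqrt(2))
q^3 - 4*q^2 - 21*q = q*(q - 7)*(q + 3)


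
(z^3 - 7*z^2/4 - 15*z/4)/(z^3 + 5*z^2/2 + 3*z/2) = (4*z^2 - 7*z - 15)/(2*(2*z^2 + 5*z + 3))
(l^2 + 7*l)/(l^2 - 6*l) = (l + 7)/(l - 6)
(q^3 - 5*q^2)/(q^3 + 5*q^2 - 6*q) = q*(q - 5)/(q^2 + 5*q - 6)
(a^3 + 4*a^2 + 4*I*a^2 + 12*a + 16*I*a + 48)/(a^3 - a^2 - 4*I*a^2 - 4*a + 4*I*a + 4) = (a^2 + a*(4 + 6*I) + 24*I)/(a^2 + a*(-1 - 2*I) + 2*I)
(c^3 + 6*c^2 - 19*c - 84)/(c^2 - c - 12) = c + 7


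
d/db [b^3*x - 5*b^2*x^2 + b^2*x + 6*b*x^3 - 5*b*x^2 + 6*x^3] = x*(3*b^2 - 10*b*x + 2*b + 6*x^2 - 5*x)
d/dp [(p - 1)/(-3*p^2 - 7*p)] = (3*p^2 - 6*p - 7)/(p^2*(9*p^2 + 42*p + 49))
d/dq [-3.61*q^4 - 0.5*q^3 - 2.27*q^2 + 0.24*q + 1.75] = -14.44*q^3 - 1.5*q^2 - 4.54*q + 0.24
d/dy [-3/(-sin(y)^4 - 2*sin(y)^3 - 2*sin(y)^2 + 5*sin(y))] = 3*(-7*sin(y) + sin(3*y) + 3*cos(2*y) + 2)*cos(y)/((sin(y)^3 + 2*sin(y)^2 + 2*sin(y) - 5)^2*sin(y)^2)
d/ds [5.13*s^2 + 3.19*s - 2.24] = 10.26*s + 3.19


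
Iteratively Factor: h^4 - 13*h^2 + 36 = (h - 2)*(h^3 + 2*h^2 - 9*h - 18) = (h - 2)*(h + 3)*(h^2 - h - 6) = (h - 3)*(h - 2)*(h + 3)*(h + 2)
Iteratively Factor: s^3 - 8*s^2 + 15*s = (s - 3)*(s^2 - 5*s) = (s - 5)*(s - 3)*(s)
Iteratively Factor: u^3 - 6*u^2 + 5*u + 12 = (u - 3)*(u^2 - 3*u - 4) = (u - 3)*(u + 1)*(u - 4)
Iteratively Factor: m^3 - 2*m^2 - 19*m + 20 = (m + 4)*(m^2 - 6*m + 5) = (m - 1)*(m + 4)*(m - 5)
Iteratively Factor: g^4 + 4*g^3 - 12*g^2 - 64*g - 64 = (g + 2)*(g^3 + 2*g^2 - 16*g - 32) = (g + 2)*(g + 4)*(g^2 - 2*g - 8) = (g - 4)*(g + 2)*(g + 4)*(g + 2)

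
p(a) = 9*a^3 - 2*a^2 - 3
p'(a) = 27*a^2 - 4*a = a*(27*a - 4)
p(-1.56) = -42.03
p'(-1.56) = 71.95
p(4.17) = 614.83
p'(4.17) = 452.82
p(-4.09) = -652.22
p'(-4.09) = 468.02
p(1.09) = 6.28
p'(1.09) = 27.72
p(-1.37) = -29.90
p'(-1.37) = 56.16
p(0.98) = 3.55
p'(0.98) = 22.01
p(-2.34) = -129.27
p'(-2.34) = 157.20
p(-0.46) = -4.30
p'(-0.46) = 7.55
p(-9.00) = -6726.00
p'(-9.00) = 2223.00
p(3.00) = 222.00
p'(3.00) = 231.00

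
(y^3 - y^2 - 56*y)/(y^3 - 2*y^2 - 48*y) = (y + 7)/(y + 6)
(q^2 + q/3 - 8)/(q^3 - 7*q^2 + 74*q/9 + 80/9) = 3*(q + 3)/(3*q^2 - 13*q - 10)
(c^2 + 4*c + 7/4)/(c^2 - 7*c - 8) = (c^2 + 4*c + 7/4)/(c^2 - 7*c - 8)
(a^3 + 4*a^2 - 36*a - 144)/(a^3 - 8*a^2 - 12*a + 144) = (a + 6)/(a - 6)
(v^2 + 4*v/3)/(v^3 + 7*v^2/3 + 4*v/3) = 1/(v + 1)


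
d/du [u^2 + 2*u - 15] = 2*u + 2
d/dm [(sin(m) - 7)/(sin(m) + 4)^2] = (18 - sin(m))*cos(m)/(sin(m) + 4)^3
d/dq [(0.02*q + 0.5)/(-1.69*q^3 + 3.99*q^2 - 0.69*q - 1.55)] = (0.0676*q^3 + 2.4552*q^2 - 3.99*q + 0.314)/(2.8561*q^6 - 13.4862*q^5 + 18.2523*q^4 - 0.2672*q^3 - 11.8929*q^2 + 2.139*q + 2.4025)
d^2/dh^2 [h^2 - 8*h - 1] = 2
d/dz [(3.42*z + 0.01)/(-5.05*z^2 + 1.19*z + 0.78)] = (17.271*z^2 + 0.101*z + 2.6557)/(25.5025*z^4 - 12.019*z^3 - 6.4619*z^2 + 1.8564*z + 0.6084)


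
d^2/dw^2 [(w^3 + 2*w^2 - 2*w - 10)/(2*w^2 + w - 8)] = 2*(5*w^3 - 48*w^2 + 36*w - 58)/(8*w^6 + 12*w^5 - 90*w^4 - 95*w^3 + 360*w^2 + 192*w - 512)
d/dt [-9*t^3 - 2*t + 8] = -27*t^2 - 2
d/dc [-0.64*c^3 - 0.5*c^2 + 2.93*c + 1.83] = -1.92*c^2 - 1.0*c + 2.93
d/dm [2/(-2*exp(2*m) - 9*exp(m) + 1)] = (8*exp(m) + 18)*exp(m)/(2*exp(2*m) + 9*exp(m) - 1)^2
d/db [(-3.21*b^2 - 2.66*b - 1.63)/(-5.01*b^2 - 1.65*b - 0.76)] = (-8.0301*b^2 - 11.4534*b - 0.667899999999999)/(25.1001*b^4 + 16.533*b^3 + 10.3377*b^2 + 2.508*b + 0.5776)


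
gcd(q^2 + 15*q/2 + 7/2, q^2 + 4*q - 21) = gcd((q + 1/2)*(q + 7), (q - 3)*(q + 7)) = q + 7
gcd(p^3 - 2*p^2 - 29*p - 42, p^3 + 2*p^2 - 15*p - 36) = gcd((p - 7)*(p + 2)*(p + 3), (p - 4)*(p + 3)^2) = p + 3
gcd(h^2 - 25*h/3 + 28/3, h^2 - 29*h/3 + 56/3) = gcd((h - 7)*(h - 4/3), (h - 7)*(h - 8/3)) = h - 7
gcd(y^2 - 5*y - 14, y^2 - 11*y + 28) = y - 7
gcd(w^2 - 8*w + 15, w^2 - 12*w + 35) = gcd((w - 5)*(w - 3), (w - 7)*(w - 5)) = w - 5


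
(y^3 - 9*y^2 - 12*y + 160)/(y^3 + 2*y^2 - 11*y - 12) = (y^2 - 13*y + 40)/(y^2 - 2*y - 3)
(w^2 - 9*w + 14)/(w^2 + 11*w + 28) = (w^2 - 9*w + 14)/(w^2 + 11*w + 28)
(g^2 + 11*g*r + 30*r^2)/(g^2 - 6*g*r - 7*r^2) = (-g^2 - 11*g*r - 30*r^2)/(-g^2 + 6*g*r + 7*r^2)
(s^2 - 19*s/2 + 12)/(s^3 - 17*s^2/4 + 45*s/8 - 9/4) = 4*(s - 8)/(4*s^2 - 11*s + 6)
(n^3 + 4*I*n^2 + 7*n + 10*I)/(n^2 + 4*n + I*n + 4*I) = (n^2 + 3*I*n + 10)/(n + 4)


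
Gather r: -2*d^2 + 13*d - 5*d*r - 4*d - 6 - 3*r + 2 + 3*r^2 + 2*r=-2*d^2 + 9*d + 3*r^2 + r*(-5*d - 1) - 4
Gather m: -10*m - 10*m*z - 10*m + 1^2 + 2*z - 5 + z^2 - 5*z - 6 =m*(-10*z - 20) + z^2 - 3*z - 10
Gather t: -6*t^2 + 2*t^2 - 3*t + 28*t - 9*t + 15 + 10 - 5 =-4*t^2 + 16*t + 20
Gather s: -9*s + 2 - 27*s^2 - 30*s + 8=-27*s^2 - 39*s + 10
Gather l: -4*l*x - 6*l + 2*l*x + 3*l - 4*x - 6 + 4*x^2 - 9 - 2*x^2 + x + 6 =l*(-2*x - 3) + 2*x^2 - 3*x - 9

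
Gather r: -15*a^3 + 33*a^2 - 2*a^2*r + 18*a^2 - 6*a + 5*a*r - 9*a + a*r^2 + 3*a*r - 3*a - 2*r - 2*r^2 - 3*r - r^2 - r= -15*a^3 + 51*a^2 - 18*a + r^2*(a - 3) + r*(-2*a^2 + 8*a - 6)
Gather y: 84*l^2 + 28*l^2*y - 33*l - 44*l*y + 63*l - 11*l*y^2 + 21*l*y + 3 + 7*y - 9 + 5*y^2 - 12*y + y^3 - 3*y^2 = 84*l^2 + 30*l + y^3 + y^2*(2 - 11*l) + y*(28*l^2 - 23*l - 5) - 6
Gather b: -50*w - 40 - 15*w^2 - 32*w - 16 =-15*w^2 - 82*w - 56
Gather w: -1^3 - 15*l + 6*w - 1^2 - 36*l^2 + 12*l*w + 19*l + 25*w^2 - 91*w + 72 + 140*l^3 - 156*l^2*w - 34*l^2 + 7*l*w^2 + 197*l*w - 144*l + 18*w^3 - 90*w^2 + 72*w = 140*l^3 - 70*l^2 - 140*l + 18*w^3 + w^2*(7*l - 65) + w*(-156*l^2 + 209*l - 13) + 70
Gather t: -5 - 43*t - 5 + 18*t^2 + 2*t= 18*t^2 - 41*t - 10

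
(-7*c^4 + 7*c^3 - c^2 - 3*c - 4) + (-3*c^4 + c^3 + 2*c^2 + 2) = -10*c^4 + 8*c^3 + c^2 - 3*c - 2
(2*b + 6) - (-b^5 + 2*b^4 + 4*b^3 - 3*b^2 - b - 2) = b^5 - 2*b^4 - 4*b^3 + 3*b^2 + 3*b + 8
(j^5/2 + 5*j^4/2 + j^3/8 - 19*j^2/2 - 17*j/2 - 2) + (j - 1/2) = j^5/2 + 5*j^4/2 + j^3/8 - 19*j^2/2 - 15*j/2 - 5/2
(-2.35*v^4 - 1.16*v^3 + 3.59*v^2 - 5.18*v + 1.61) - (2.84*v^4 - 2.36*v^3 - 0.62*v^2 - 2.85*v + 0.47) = -5.19*v^4 + 1.2*v^3 + 4.21*v^2 - 2.33*v + 1.14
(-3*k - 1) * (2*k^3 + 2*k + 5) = -6*k^4 - 2*k^3 - 6*k^2 - 17*k - 5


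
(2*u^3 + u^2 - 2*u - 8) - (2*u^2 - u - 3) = 2*u^3 - u^2 - u - 5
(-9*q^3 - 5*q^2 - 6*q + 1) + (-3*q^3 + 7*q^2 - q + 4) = -12*q^3 + 2*q^2 - 7*q + 5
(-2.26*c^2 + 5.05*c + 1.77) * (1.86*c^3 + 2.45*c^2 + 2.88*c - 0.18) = -4.2036*c^5 + 3.856*c^4 + 9.1559*c^3 + 19.2873*c^2 + 4.1886*c - 0.3186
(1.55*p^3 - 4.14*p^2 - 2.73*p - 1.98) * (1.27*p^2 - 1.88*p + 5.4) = 1.9685*p^5 - 8.1718*p^4 + 12.6861*p^3 - 19.7382*p^2 - 11.0196*p - 10.692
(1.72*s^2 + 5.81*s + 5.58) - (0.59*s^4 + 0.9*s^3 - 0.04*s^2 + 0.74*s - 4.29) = -0.59*s^4 - 0.9*s^3 + 1.76*s^2 + 5.07*s + 9.87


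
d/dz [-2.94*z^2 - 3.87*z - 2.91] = -5.88*z - 3.87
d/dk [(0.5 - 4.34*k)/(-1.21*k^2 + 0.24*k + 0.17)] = (-5.2514*k^2 + 1.21*k - 0.8578)/(1.4641*k^4 - 0.5808*k^3 - 0.3538*k^2 + 0.0816*k + 0.0289)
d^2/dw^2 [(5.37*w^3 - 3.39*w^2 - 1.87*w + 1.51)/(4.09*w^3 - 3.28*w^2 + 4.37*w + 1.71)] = (30.66273*w^6 - 763.567008*w^5 + 366.487722*w^4 + 202.586398*w^3 + 543.03372*w^2 - 161.943384*w + 82.733714)/(68.417929*w^9 - 164.604504*w^8 + 351.310959*w^7 - 301.218943*w^6 + 237.721635*w^5 + 50.657154*w^4 - 27.730576*w^3 + 69.193953*w^2 + 38.334951*w + 5.000211)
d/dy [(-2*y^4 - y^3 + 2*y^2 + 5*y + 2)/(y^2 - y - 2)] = (-4*y^5 + 5*y^4 + 18*y^3 - y^2 - 12*y - 8)/(y^4 - 2*y^3 - 3*y^2 + 4*y + 4)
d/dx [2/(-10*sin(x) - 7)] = 20*cos(x)/(10*sin(x) + 7)^2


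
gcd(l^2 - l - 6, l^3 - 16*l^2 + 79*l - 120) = l - 3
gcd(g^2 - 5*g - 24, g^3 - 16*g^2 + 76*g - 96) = g - 8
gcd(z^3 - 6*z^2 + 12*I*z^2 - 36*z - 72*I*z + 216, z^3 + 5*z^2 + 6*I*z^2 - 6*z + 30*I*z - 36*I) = z + 6*I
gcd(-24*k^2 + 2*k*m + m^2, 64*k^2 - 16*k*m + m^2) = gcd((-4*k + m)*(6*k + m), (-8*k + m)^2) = 1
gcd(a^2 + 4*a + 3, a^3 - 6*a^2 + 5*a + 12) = a + 1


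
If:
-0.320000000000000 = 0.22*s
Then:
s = -1.45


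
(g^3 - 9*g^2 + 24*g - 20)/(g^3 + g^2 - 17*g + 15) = (g^3 - 9*g^2 + 24*g - 20)/(g^3 + g^2 - 17*g + 15)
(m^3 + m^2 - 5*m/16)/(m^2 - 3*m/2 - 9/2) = m*(-16*m^2 - 16*m + 5)/(8*(-2*m^2 + 3*m + 9))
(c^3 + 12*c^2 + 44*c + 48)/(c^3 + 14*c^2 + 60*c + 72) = (c + 4)/(c + 6)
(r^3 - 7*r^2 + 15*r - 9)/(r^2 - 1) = (r^2 - 6*r + 9)/(r + 1)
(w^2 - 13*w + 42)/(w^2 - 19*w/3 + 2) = 3*(w - 7)/(3*w - 1)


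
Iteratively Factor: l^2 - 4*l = (l - 4)*(l)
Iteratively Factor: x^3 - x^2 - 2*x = (x - 2)*(x^2 + x) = x*(x - 2)*(x + 1)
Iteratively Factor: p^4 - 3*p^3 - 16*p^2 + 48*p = (p + 4)*(p^3 - 7*p^2 + 12*p) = (p - 4)*(p + 4)*(p^2 - 3*p) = p*(p - 4)*(p + 4)*(p - 3)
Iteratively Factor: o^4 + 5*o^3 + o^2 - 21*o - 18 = (o - 2)*(o^3 + 7*o^2 + 15*o + 9) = (o - 2)*(o + 1)*(o^2 + 6*o + 9) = (o - 2)*(o + 1)*(o + 3)*(o + 3)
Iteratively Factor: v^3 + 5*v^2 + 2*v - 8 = (v - 1)*(v^2 + 6*v + 8) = (v - 1)*(v + 2)*(v + 4)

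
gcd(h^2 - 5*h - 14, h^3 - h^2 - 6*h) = h + 2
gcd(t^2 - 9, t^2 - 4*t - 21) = t + 3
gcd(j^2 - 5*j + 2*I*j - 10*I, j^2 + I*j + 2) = j + 2*I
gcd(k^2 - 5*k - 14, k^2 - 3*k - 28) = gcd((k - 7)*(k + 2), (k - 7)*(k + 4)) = k - 7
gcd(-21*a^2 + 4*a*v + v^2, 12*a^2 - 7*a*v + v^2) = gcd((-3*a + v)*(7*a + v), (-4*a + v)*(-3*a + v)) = -3*a + v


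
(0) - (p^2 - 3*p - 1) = -p^2 + 3*p + 1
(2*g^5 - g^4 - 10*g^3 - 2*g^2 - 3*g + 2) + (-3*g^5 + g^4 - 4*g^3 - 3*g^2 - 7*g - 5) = -g^5 - 14*g^3 - 5*g^2 - 10*g - 3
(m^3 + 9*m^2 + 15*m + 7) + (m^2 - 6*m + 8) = m^3 + 10*m^2 + 9*m + 15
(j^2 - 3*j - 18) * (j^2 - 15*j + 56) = j^4 - 18*j^3 + 83*j^2 + 102*j - 1008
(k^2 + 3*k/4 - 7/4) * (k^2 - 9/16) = k^4 + 3*k^3/4 - 37*k^2/16 - 27*k/64 + 63/64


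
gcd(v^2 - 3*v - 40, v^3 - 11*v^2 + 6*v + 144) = v - 8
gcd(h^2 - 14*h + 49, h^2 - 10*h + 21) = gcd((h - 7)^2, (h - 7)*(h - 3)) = h - 7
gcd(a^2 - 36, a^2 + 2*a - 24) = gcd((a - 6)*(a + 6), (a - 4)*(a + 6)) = a + 6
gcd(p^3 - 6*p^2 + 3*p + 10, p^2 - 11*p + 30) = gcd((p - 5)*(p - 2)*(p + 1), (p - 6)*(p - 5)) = p - 5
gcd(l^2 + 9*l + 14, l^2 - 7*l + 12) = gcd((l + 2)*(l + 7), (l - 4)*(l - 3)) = 1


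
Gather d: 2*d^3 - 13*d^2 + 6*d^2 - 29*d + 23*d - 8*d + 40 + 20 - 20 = 2*d^3 - 7*d^2 - 14*d + 40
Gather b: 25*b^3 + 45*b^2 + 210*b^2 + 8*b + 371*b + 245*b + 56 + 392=25*b^3 + 255*b^2 + 624*b + 448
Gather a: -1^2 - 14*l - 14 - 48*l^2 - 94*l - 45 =-48*l^2 - 108*l - 60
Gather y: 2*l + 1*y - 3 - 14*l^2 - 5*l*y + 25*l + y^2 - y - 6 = -14*l^2 - 5*l*y + 27*l + y^2 - 9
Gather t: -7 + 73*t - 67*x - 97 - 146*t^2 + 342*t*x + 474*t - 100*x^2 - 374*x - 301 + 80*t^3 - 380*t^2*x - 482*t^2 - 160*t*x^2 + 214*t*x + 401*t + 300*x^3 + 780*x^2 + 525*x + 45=80*t^3 + t^2*(-380*x - 628) + t*(-160*x^2 + 556*x + 948) + 300*x^3 + 680*x^2 + 84*x - 360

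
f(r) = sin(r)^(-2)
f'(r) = -2*cos(r)/sin(r)^3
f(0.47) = 4.88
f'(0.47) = -19.20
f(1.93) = 1.14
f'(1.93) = 0.86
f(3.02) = 67.97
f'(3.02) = 1112.50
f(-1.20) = 1.15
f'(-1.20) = 0.90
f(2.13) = 1.39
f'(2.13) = 1.74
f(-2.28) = 1.74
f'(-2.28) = -2.98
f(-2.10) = 1.34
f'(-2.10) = -1.57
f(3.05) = 119.53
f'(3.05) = 2602.83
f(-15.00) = 2.36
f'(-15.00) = -5.53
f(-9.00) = 5.89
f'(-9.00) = -26.03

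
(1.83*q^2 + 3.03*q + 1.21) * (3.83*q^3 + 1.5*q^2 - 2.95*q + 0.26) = 7.0089*q^5 + 14.3499*q^4 + 3.7808*q^3 - 6.6477*q^2 - 2.7817*q + 0.3146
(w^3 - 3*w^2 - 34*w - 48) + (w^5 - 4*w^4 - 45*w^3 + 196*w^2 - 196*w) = w^5 - 4*w^4 - 44*w^3 + 193*w^2 - 230*w - 48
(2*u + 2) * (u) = 2*u^2 + 2*u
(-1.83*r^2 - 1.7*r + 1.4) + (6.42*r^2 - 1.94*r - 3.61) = 4.59*r^2 - 3.64*r - 2.21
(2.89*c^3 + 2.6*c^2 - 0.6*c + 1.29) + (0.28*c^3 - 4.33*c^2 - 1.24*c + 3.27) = 3.17*c^3 - 1.73*c^2 - 1.84*c + 4.56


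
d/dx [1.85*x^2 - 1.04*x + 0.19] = 3.7*x - 1.04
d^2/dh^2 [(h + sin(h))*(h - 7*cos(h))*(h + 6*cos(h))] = sqrt(2)*h^2*cos(h + pi/4) + 2*h*sin(2*h) + 4*sqrt(2)*h*sin(h + pi/4) + 84*h*cos(2*h) + 6*h + 25*sin(h)/2 + 84*sin(2*h) + 189*sin(3*h)/2 - 2*cos(h) - 2*cos(2*h)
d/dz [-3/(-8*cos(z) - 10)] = 6*sin(z)/(4*cos(z) + 5)^2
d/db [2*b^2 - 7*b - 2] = 4*b - 7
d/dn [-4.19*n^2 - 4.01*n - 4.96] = -8.38*n - 4.01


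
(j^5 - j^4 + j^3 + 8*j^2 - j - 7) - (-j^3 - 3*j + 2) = j^5 - j^4 + 2*j^3 + 8*j^2 + 2*j - 9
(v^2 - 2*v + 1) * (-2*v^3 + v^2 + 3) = -2*v^5 + 5*v^4 - 4*v^3 + 4*v^2 - 6*v + 3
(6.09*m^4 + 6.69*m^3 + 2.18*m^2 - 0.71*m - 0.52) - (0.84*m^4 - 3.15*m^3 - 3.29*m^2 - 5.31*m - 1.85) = 5.25*m^4 + 9.84*m^3 + 5.47*m^2 + 4.6*m + 1.33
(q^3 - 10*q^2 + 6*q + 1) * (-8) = -8*q^3 + 80*q^2 - 48*q - 8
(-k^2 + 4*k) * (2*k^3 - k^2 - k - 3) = -2*k^5 + 9*k^4 - 3*k^3 - k^2 - 12*k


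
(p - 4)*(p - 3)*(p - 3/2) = p^3 - 17*p^2/2 + 45*p/2 - 18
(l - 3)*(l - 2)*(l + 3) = l^3 - 2*l^2 - 9*l + 18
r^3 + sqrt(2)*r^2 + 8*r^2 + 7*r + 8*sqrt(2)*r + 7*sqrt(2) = (r + 1)*(r + 7)*(r + sqrt(2))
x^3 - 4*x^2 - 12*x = x*(x - 6)*(x + 2)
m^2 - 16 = (m - 4)*(m + 4)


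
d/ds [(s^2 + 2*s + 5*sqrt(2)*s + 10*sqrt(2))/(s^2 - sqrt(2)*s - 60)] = 2*(-3*sqrt(2)*s^2 - s^2 - 60*s - 10*sqrt(2)*s - 150*sqrt(2) - 50)/(s^4 - 2*sqrt(2)*s^3 - 118*s^2 + 120*sqrt(2)*s + 3600)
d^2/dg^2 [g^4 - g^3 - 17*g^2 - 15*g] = 12*g^2 - 6*g - 34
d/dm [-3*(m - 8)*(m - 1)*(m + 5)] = -9*m^2 + 24*m + 111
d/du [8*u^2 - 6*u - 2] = 16*u - 6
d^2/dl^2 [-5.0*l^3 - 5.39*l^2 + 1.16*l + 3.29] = -30.0*l - 10.78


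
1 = 1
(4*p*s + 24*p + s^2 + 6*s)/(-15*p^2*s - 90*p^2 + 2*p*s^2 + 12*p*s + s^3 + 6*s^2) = (-4*p - s)/(15*p^2 - 2*p*s - s^2)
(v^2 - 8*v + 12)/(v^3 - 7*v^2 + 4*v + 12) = 1/(v + 1)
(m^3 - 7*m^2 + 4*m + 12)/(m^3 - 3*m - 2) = (m - 6)/(m + 1)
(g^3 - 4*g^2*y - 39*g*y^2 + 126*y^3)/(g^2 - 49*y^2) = (g^2 + 3*g*y - 18*y^2)/(g + 7*y)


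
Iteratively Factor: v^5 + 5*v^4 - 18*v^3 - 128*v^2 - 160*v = (v - 5)*(v^4 + 10*v^3 + 32*v^2 + 32*v) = (v - 5)*(v + 2)*(v^3 + 8*v^2 + 16*v) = v*(v - 5)*(v + 2)*(v^2 + 8*v + 16) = v*(v - 5)*(v + 2)*(v + 4)*(v + 4)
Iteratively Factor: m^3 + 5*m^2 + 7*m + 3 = (m + 3)*(m^2 + 2*m + 1) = (m + 1)*(m + 3)*(m + 1)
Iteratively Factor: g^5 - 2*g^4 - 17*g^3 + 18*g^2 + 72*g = (g)*(g^4 - 2*g^3 - 17*g^2 + 18*g + 72) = g*(g - 4)*(g^3 + 2*g^2 - 9*g - 18) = g*(g - 4)*(g - 3)*(g^2 + 5*g + 6) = g*(g - 4)*(g - 3)*(g + 3)*(g + 2)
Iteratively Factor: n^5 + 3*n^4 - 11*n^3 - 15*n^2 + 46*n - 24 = (n - 1)*(n^4 + 4*n^3 - 7*n^2 - 22*n + 24) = (n - 1)^2*(n^3 + 5*n^2 - 2*n - 24) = (n - 1)^2*(n + 3)*(n^2 + 2*n - 8) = (n - 1)^2*(n + 3)*(n + 4)*(n - 2)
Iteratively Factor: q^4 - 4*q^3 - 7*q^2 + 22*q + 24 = (q - 3)*(q^3 - q^2 - 10*q - 8) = (q - 3)*(q + 2)*(q^2 - 3*q - 4) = (q - 4)*(q - 3)*(q + 2)*(q + 1)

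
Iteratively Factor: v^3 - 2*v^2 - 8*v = (v + 2)*(v^2 - 4*v) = v*(v + 2)*(v - 4)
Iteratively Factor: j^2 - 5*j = (j - 5)*(j)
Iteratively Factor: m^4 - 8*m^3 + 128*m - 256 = (m - 4)*(m^3 - 4*m^2 - 16*m + 64) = (m - 4)^2*(m^2 - 16) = (m - 4)^3*(m + 4)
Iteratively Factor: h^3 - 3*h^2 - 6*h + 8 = (h + 2)*(h^2 - 5*h + 4) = (h - 1)*(h + 2)*(h - 4)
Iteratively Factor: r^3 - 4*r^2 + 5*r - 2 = (r - 1)*(r^2 - 3*r + 2) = (r - 2)*(r - 1)*(r - 1)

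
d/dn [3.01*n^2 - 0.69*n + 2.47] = 6.02*n - 0.69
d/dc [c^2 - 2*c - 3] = 2*c - 2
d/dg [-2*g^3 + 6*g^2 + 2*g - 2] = -6*g^2 + 12*g + 2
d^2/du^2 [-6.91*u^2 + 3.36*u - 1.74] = -13.8200000000000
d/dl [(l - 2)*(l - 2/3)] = 2*l - 8/3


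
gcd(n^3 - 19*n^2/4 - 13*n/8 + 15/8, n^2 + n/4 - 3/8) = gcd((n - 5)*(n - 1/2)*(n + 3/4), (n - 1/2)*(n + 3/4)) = n^2 + n/4 - 3/8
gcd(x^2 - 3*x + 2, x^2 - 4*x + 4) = x - 2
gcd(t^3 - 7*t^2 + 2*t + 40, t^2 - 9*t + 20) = t^2 - 9*t + 20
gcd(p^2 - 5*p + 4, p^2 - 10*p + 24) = p - 4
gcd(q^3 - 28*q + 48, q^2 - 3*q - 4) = q - 4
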